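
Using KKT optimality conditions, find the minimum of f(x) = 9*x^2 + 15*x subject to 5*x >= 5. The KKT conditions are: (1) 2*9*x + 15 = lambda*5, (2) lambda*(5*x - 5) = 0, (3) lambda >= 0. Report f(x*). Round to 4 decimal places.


Step 1: Try lambda = 0 (constraint inactive).
x_unc = -15/(2*9) = -0.8333
Check: 5*-0.8333 = -4.1665 < 5 -- violated!
Step 2: Constraint must be active: 5*x = 5
x* = 5/5 = 1.0
lambda = (2*9*1.0 + 15)/5 = 6.6
Step 3: Compute optimal value.
f(x*) = 9*1.0^2 + 15*1.0 = 24.0


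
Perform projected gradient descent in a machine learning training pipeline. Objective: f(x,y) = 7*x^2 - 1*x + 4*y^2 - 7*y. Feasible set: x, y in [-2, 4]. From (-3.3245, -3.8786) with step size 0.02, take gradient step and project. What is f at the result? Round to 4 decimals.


Step 1: Compute gradient at (-3.3245, -3.8786).
grad_x = 2*7*-3.3245 - 1 = -47.543
grad_y = 2*4*-3.8786 - 7 = -38.0288
Step 2: Gradient step.
x_raw = -3.3245 - 0.02*-47.543 = -2.3736
y_raw = -3.8786 - 0.02*-38.0288 = -3.118
Step 3: Project onto [-2, 4].
x_proj = clip(-2.3736) = -2.0
y_proj = clip(-3.118) = -2.0
Step 4: Evaluate f.
f(-2.0, -2.0) = 60.0


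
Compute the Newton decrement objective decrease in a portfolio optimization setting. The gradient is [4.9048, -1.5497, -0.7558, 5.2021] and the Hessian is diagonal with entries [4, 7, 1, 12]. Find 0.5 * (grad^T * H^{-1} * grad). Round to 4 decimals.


Step 1: H is diagonal, so H^(-1) * g = [1.2262, -0.2214, -0.7558, 0.4335].
Step 2: g^T H^(-1) g = sum_i g_i^2 / H_ii
  = (4.9048)^2/4 + (-1.5497)^2/7 + (-0.7558)^2/1 + (5.2021)^2/12
  = 6.0143 + 0.3431 + 0.5712 + 2.2552 = 9.1837
Step 3: Objective decrease = 0.5 * g^T H^(-1) g = 4.5919


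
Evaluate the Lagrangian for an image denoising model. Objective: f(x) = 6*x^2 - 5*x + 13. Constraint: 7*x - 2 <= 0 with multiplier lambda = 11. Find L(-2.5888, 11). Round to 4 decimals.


Step 1: Evaluate f(x).
f(-2.5888) = 6*(-2.5888)^2 - 5*(-2.5888) + 13 = 66.1553
Step 2: Evaluate g(x).
g(-2.5888) = 7*-2.5888 - 2 = -20.1216
Step 3: Compute Lagrangian.
L = 66.1553 + 11*-20.1216 = -155.1823


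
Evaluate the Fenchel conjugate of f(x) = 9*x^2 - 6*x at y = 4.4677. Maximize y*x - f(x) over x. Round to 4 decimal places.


f*(y) = sup_x {y*x - a*x^2 - b*x} = sup_x {(y-b)*x - a*x^2}
FOC: (y - b) - 2a*x = 0 => x* = (y - b)/(2a)
x* = (4.4677 + 6)/(2*9) = 0.5815
f*(4.4677) = (y-b)^2/(4a) = (4.4677 + 6)^2/(4*9)
= 109.5727/36 = 3.0437


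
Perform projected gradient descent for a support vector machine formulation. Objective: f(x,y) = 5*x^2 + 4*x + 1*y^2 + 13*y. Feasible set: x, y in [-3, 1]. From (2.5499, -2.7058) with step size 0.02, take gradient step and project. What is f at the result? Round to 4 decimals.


Step 1: Compute gradient at (2.5499, -2.7058).
grad_x = 2*5*2.5499 + 4 = 29.499
grad_y = 2*1*-2.7058 + 13 = 7.5884
Step 2: Gradient step.
x_raw = 2.5499 - 0.02*29.499 = 1.9599
y_raw = -2.7058 - 0.02*7.5884 = -2.8576
Step 3: Project onto [-3, 1].
x_proj = clip(1.9599) = 1.0
y_proj = clip(-2.8576) = -2.8576
Step 4: Evaluate f.
f(1.0, -2.8576) = -19.9827


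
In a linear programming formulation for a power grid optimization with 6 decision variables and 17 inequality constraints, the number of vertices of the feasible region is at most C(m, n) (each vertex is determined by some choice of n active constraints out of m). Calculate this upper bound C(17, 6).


Each vertex corresponds to some choice of n active constraints out of m, so the number of vertices is at most C(m, n) = m! / (n!(m-n)!).
m = 17, n = 6
Numerator: 17 * 16 * 15 * 14 * 13 * 12
Denominator: 6! = 720
C(17, 6) = 12376


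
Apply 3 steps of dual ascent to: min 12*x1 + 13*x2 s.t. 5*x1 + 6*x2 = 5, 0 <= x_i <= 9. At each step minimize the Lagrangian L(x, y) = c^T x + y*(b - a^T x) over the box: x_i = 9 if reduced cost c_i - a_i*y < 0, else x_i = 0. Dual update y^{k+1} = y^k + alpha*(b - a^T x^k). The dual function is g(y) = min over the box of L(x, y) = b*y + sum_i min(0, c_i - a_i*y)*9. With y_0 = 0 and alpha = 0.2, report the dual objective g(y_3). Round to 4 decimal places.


Dual ascent for LP: min 12*x1 + 13*x2, 5*x1 + 6*x2 = 5, 0 <= x_i <= 9
Step 1: y^k = 0.0, reduced costs: (12.0, 13.0)
  x^k = (0.0, 0.0), subgradient = b - a^T x = 5.0
  y^{k+1} = 0.0 + 0.2*5.0 = 1.0
Step 2: y^k = 1.0, reduced costs: (7.0, 7.0)
  x^k = (0.0, 0.0), subgradient = b - a^T x = 5.0
  y^{k+1} = 1.0 + 0.2*5.0 = 2.0
Step 3: y^k = 2.0, reduced costs: (2.0, 1.0)
  x^k = (0.0, 0.0), subgradient = b - a^T x = 5.0
  y^{k+1} = 2.0 + 0.2*5.0 = 3.0
Dual objective at y_3 = 3.0: reduced costs (-3.0, -5.0), box minimizer x = (9.0, 9.0)
g(y_3) = b*y + (c1 - a1*y)*x1 + (c2 - a2*y)*x2 = 5*3.0 + (-3.0)*9.0 + (-5.0)*9.0 = 15.0 - 27.0 - 45.0 = -57.0


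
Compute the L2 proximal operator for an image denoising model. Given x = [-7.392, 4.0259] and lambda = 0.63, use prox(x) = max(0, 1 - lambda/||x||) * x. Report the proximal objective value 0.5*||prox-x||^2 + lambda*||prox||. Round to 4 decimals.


Step 1: Compute ||x||.
||x|| = 8.4172
Step 2: Compute scaling factor.
scale = max(0, 1 - 0.63/8.4172) = 0.9252
Step 3: prox(x) = [-6.8387, 3.7246]
||prox(x)|| = 7.7872
Step 4: Proximal objective.
0.5*||prox-x||^2 = 0.1985
lambda*||prox|| = 4.9059
Total = 5.1044


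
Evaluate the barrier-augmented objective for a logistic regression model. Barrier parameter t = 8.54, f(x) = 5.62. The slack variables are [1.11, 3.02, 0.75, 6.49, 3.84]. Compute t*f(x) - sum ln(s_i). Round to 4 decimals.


Step 1: Compute log-barrier.
ln values: [0.1044, 1.1053, -0.2877, 1.8703, 1.3455]
phi = -(0.1044 + 1.1053 - 0.2877 + 1.8703 + 1.3455) = -4.1377
Step 2: Compute augmented objective.
t*f(x) = 8.54*5.62 = 47.9948
Total = 47.9948 - 4.1377 = 43.8571


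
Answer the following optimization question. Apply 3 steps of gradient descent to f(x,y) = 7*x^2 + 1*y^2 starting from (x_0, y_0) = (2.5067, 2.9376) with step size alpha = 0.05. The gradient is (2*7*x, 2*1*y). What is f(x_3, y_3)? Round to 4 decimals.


Gradient descent on f(x,y) = 7*x^2 + 1*y^2.
Starting point: (2.5067, 2.9376), alpha = 0.05
Step 1: grad_x = 2*7*2.5067 = 35.0938, grad_y = 2*1*2.9376 = 5.8752
  x_1 = 2.5067 - 0.05*35.0938 = 0.752
  y_1 = 2.9376 - 0.05*5.8752 = 2.6438
Step 2: grad_x = 2*7*0.752 = 10.5281, grad_y = 2*1*2.6438 = 5.2877
  x_2 = 0.752 - 0.05*10.5281 = 0.2256
  y_2 = 2.6438 - 0.05*5.2877 = 2.3795
Step 3: grad_x = 2*7*0.2256 = 3.1584, grad_y = 2*1*2.3795 = 4.7589
  x_3 = 0.2256 - 0.05*3.1584 = 0.0677
  y_3 = 2.3795 - 0.05*4.7589 = 2.1415
f(0.0677, 2.1415) = 7*0.0677^2 + 1*2.1415^2 = 4.6181


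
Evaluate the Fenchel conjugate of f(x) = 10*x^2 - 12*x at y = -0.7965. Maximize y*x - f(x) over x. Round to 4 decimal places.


f*(y) = sup_x {y*x - a*x^2 - b*x} = sup_x {(y-b)*x - a*x^2}
FOC: (y - b) - 2a*x = 0 => x* = (y - b)/(2a)
x* = (-0.7965 + 12)/(2*10) = 0.5602
f*(-0.7965) = (y-b)^2/(4a) = (-0.7965 + 12)^2/(4*10)
= 125.5184/40 = 3.138


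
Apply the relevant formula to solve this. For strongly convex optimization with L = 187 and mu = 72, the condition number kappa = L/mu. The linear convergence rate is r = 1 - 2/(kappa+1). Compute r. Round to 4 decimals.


Step 1: Compute the condition number.
kappa = L/mu = 187/72 = 2.5972
Step 2: Compute the convergence rate.
r = 1 - 2/(kappa + 1) = 1 - 2*mu/(L + mu) = (L - mu)/(L + mu) = 115/259 = 0.444


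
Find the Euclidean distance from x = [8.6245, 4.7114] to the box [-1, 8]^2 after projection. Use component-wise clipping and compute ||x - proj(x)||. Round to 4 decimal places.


Project each component onto [-1, 8].
clip(8.6245) = 8.0, clip(4.7114) = 4.7114
Projection = [8.0, 4.7114]
Squared diffs: [0.39, 0.0]
Distance = sqrt(0.39) = 0.6245


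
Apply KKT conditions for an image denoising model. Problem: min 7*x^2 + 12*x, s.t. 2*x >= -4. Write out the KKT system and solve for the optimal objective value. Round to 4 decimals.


Step 1: Try lambda = 0 (constraint inactive).
Stationarity: 2*7*x + 12 = 0
x* = -12/(2*7) = -6/7 = -0.8571 (rounded; the exact value -6/7 is used below)
Check constraint: 2*-0.8571 = -1.7142 >= -4 -- satisfied.
Step 2: Compute optimal value.
f(x*) = 7*(-6/7)^2 + 12*(-6/7) = -5.1429


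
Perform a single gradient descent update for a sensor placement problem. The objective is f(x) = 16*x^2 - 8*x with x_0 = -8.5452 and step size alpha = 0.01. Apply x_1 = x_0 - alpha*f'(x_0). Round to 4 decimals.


We compute the gradient at x_0 and apply the update.
f'(x) = 32*x - 8
f'(-8.5452) = 32*-8.5452 - 8 = -281.4464
x_1 = -8.5452 - 0.01*-281.4464 = -5.7307


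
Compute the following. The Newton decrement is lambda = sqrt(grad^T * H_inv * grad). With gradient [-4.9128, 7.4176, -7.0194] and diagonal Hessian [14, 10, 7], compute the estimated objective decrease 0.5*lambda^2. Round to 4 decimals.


Step 1: H is diagonal, so H^(-1) * g = [-0.3509, 0.7418, -1.0028].
Step 2: g^T H^(-1) g = sum_i g_i^2 / H_ii
  = (-4.9128)^2/14 + (7.4176)^2/10 + (-7.0194)^2/7
  = 1.724 + 5.5021 + 7.0389 = 14.2649
Step 3: Objective decrease = 0.5 * g^T H^(-1) g = 7.1325


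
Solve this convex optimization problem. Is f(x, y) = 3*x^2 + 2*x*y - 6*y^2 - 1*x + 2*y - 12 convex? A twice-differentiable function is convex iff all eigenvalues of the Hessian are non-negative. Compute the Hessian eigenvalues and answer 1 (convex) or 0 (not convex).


The Hessian of f(x,y) = 3*x^2 + 2*x*y - 6*y^2 - 1*x + 2*y - 12 is:
H = [[6, 2], [2, -12]]
Trace = 6 - 12 = -6
Determinant = 6*-12 - (2)^2 = -76
Discriminant = (-6)^2 - 4*-76 = 340.0
Eigenvalues: lambda_1 = -12.2195, lambda_2 = 6.2195
The function is not convex.

0


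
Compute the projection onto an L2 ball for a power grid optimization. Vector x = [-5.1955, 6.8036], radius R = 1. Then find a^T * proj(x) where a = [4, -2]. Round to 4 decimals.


Step 1: Compute ||x|| (intermediates to 6 decimals).
||x|| = sqrt((-5.1955)^2 + 6.8036^2) = 8.560502
Step 2: Project.
Since ||x|| > R, scale = R/||x|| = 1/8.560502 = 0.116816, proj(x) = scale * x
proj(x) = [-0.606918, 0.794769]
Step 3: Dot product.
a^T * proj(x) = 4*(-0.606918) - 2*0.794769 = -4.0172


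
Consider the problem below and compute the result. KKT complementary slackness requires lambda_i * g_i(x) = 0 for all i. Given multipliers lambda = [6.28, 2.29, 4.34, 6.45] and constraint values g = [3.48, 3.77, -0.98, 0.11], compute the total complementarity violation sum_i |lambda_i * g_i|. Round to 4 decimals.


KKT complementary slackness check:
lambda_1 * g_1 = 6.28 * 3.48 = 21.8544
lambda_2 * g_2 = 2.29 * 3.77 = 8.6333
lambda_3 * g_3 = 4.34 * -0.98 = -4.2532
lambda_4 * g_4 = 6.45 * 0.11 = 0.7095
Total violation = 21.8544 + 8.6333 + 4.2532 + 0.7095 = 35.4504


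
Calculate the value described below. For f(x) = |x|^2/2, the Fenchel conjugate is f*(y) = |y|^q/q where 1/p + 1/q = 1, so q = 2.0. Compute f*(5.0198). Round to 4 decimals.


The conjugate exponent q satisfies 1/p + 1/q = 1.
p = 2, so q = 2/(2 - 1) = 2.0
|y|^q = 5.0198^2.0 = 25.1984
f*(5.0198) = 25.1984 / 2.0 = 12.5992


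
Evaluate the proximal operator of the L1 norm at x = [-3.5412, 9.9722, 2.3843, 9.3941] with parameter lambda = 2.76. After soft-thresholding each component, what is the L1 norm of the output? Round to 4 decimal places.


Soft-thresholding with lambda = 2.76:
prox(-3.5412) = sign(-3.5412)*max(|-3.5412| - 2.76, 0) = -0.7812
prox(9.9722) = sign(9.9722)*max(|9.9722| - 2.76, 0) = 7.2122
prox(2.3843) = sign(2.3843)*max(|2.3843| - 2.76, 0) = 0.0
prox(9.3941) = sign(9.3941)*max(|9.3941| - 2.76, 0) = 6.6341
prox(x) = [-0.7812, 7.2122, 0.0, 6.6341]
||prox(x)||_1 = 0.7812 + 7.2122 + 0.0 + 6.6341 = 14.6275


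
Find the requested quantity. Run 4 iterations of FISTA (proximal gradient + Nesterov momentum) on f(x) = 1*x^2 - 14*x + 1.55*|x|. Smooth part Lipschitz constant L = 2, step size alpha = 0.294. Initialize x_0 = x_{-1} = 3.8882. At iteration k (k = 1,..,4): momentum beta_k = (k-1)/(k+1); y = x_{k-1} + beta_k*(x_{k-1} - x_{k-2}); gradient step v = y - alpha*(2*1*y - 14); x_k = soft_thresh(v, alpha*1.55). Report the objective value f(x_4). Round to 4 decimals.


FISTA on f(x) = 1*x^2 - 14*x + 1.55*|x|
L = 2, alpha = 0.294
Iteration 1: beta = 0.0, y = 3.8882 + 0.0*(3.8882 - 3.8882) = 3.8882
  grad(y) = -6.2236, v = y - alpha*grad = 5.7179
  prox(v) = soft_thresh(5.7179, 0.4557) = 5.2622
Iteration 2: beta = 0.3333, y = 5.2622 + 0.3333*(5.2622 - 3.8882) = 5.7203
  grad(y) = -2.5595, v = y - alpha*grad = 6.4727
  prox(v) = soft_thresh(6.4727, 0.4557) = 6.017
Iteration 3: beta = 0.5, y = 6.017 + 0.5*(6.017 - 5.2622) = 6.3944
  grad(y) = -1.2111, v = y - alpha*grad = 6.7505
  prox(v) = soft_thresh(6.7505, 0.4557) = 6.2948
Iteration 4: beta = 0.6, y = 6.2948 + 0.6*(6.2948 - 6.017) = 6.4615
  grad(y) = -1.0771, v = y - alpha*grad = 6.7781
  prox(v) = soft_thresh(6.7781, 0.4557) = 6.3224
f(x_4) = 1*6.3224^2 - 14*6.3224 + 1.55*|6.3224| = -38.7411


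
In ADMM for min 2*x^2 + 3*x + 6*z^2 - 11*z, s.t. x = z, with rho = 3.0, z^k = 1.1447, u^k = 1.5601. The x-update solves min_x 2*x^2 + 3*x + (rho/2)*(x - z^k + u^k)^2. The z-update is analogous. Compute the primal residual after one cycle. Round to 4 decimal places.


ADMM iteration with rho = 3.0, z^k = 1.1447, u^k = 1.5601
Step 1: x-update.
Minimize 2*x^2 + 3*x + (3.0/2)*(x - 1.1447 + 1.5601)^2
FOC: (2*2 + 3.0)*x = -3 + 3.0*(1.1447 - 1.5601)
x^{k+1} = -0.6066
Step 2: z-update.
Minimize 6*z^2 - 11*z + (3.0/2)*(-0.6066 - z + 1.5601)^2
FOC: (2*6 + 3.0)*z = 11 + 3.0*(-0.6066 + 1.5601)
z^{k+1} = 0.924
Step 3: u-update.
u^{k+1} = 1.5601 - 0.6066 - 0.924 = 0.0295
Step 4: Primal residual = |-0.6066 - 0.924| = 1.5306


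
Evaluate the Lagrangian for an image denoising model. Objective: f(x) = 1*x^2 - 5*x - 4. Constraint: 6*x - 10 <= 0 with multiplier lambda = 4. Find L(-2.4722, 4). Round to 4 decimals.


Step 1: Evaluate f(x).
f(-2.4722) = 1*(-2.4722)^2 - 5*(-2.4722) - 4 = 14.4728
Step 2: Evaluate g(x).
g(-2.4722) = 6*-2.4722 - 10 = -24.8332
Step 3: Compute Lagrangian.
L = 14.4728 + 4*-24.8332 = -84.86


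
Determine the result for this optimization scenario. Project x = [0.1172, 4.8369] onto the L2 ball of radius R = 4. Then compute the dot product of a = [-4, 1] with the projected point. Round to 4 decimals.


Step 1: Compute ||x|| (intermediates to 6 decimals).
||x|| = sqrt(0.1172^2 + 4.8369^2) = 4.83832
Step 2: Project.
Since ||x|| > R, scale = R/||x|| = 4/4.83832 = 0.826733, proj(x) = scale * x
proj(x) = [0.096893, 3.998825]
Step 3: Dot product.
a^T * proj(x) = -4*0.096893 + 1*3.998825 = 3.6113


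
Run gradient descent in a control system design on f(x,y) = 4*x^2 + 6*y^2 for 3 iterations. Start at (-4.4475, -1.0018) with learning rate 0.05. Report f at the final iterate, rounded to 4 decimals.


Gradient descent on f(x,y) = 4*x^2 + 6*y^2.
Starting point: (-4.4475, -1.0018), alpha = 0.05
Step 1: grad_x = 2*4*-4.4475 = -35.58, grad_y = 2*6*-1.0018 = -12.0216
  x_1 = -4.4475 - 0.05*-35.58 = -2.6685
  y_1 = -1.0018 - 0.05*-12.0216 = -0.4007
Step 2: grad_x = 2*4*-2.6685 = -21.348, grad_y = 2*6*-0.4007 = -4.8086
  x_2 = -2.6685 - 0.05*-21.348 = -1.6011
  y_2 = -0.4007 - 0.05*-4.8086 = -0.1603
Step 3: grad_x = 2*4*-1.6011 = -12.8088, grad_y = 2*6*-0.1603 = -1.9235
  x_3 = -1.6011 - 0.05*-12.8088 = -0.9607
  y_3 = -0.1603 - 0.05*-1.9235 = -0.0641
f(-0.9607, -0.0641) = 4*(-0.9607)^2 + 6*(-0.0641)^2 = 3.7161


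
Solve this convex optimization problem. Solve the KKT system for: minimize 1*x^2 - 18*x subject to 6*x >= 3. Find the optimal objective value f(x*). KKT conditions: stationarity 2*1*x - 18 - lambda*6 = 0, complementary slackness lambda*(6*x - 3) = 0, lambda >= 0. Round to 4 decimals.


Step 1: Try lambda = 0 (constraint inactive).
Stationarity: 2*1*x - 18 = 0
x* = 18/(2*1) = 9.0
Check constraint: 6*9.0 = 54.0 >= 3 -- satisfied.
Step 2: Compute optimal value.
f(x*) = 1*9.0^2 - 18*9.0 = -81.0


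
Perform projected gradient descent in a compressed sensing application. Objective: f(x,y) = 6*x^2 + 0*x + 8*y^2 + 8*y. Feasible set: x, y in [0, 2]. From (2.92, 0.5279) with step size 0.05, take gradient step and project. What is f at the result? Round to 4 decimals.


Step 1: Compute gradient at (2.92, 0.5279).
grad_x = 2*6*2.92 + 0 = 35.04
grad_y = 2*8*0.5279 + 8 = 16.4464
Step 2: Gradient step.
x_raw = 2.92 - 0.05*35.04 = 1.168
y_raw = 0.5279 - 0.05*16.4464 = -0.2944
Step 3: Project onto [0, 2].
x_proj = clip(1.168) = 1.168
y_proj = clip(-0.2944) = 0.0
Step 4: Evaluate f.
f(1.168, 0.0) = 8.1853


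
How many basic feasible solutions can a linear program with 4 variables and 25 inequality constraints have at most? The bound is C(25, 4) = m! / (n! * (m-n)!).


Each vertex corresponds to some choice of n active constraints out of m, so the number of vertices is at most C(m, n) = m! / (n!(m-n)!).
m = 25, n = 4
Numerator: 25 * 24 * 23 * 22
Denominator: 4! = 24
C(25, 4) = 12650


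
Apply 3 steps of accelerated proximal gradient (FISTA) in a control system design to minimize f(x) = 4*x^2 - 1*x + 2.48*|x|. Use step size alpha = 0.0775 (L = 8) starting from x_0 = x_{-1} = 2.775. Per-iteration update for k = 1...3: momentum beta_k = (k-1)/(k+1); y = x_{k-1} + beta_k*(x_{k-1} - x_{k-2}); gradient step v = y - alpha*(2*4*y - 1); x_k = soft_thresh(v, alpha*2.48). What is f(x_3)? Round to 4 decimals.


FISTA on f(x) = 4*x^2 - 1*x + 2.48*|x|
L = 8, alpha = 0.0775
Iteration 1: beta = 0.0, y = 2.775 + 0.0*(2.775 - 2.775) = 2.775
  grad(y) = 21.2, v = y - alpha*grad = 1.132
  prox(v) = soft_thresh(1.132, 0.1922) = 0.9398
Iteration 2: beta = 0.3333, y = 0.9398 + 0.3333*(0.9398 - 2.775) = 0.3281
  grad(y) = 1.6245, v = y - alpha*grad = 0.2022
  prox(v) = soft_thresh(0.2022, 0.1922) = 0.01
Iteration 3: beta = 0.5, y = 0.01 + 0.5*(0.01 - 0.9398) = -0.455
  grad(y) = -4.6396, v = y - alpha*grad = -0.0954
  prox(v) = soft_thresh(-0.0954, 0.1922) = 0.0
f(x_3) = 4*0.0^2 - 1*0.0 + 2.48*|0.0| = 0.0


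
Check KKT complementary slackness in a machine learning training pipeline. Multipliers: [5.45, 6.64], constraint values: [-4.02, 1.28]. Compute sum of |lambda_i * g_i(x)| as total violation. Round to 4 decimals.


KKT complementary slackness check:
lambda_1 * g_1 = 5.45 * -4.02 = -21.909
lambda_2 * g_2 = 6.64 * 1.28 = 8.4992
Total violation = 21.909 + 8.4992 = 30.4082


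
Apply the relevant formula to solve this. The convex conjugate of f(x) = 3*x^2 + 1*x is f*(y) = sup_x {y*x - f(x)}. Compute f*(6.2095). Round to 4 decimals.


f*(y) = sup_x {y*x - a*x^2 - b*x} = sup_x {(y-b)*x - a*x^2}
FOC: (y - b) - 2a*x = 0 => x* = (y - b)/(2a)
x* = (6.2095 - 1)/(2*3) = 0.8683
f*(6.2095) = (y-b)^2/(4a) = (6.2095 - 1)^2/(4*3)
= 27.1389/12 = 2.2616


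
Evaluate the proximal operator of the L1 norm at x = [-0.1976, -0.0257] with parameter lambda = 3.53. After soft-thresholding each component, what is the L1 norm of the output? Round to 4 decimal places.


Soft-thresholding with lambda = 3.53:
prox(-0.1976) = sign(-0.1976)*max(|-0.1976| - 3.53, 0) = 0.0
prox(-0.0257) = sign(-0.0257)*max(|-0.0257| - 3.53, 0) = 0.0
prox(x) = [0.0, 0.0]
||prox(x)||_1 = 0.0 + 0.0 = 0.0


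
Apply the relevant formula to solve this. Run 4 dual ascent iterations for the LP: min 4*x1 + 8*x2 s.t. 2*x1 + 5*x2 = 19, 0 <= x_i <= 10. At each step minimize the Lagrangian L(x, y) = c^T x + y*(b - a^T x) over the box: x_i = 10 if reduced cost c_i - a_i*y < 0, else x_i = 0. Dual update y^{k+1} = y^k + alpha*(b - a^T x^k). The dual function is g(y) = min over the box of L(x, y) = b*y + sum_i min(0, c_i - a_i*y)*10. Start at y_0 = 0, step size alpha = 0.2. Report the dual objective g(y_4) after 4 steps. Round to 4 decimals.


Dual ascent for LP: min 4*x1 + 8*x2, 2*x1 + 5*x2 = 19, 0 <= x_i <= 10
Step 1: y^k = 0.0, reduced costs: (4.0, 8.0)
  x^k = (0.0, 0.0), subgradient = b - a^T x = 19.0
  y^{k+1} = 0.0 + 0.2*19.0 = 3.8
Step 2: y^k = 3.8, reduced costs: (-3.6, -11.0)
  x^k = (10.0, 10.0), subgradient = b - a^T x = -51.0
  y^{k+1} = 3.8 + 0.2*-51.0 = -6.4
Step 3: y^k = -6.4, reduced costs: (16.8, 40.0)
  x^k = (0.0, 0.0), subgradient = b - a^T x = 19.0
  y^{k+1} = -6.4 + 0.2*19.0 = -2.6
Step 4: y^k = -2.6, reduced costs: (9.2, 21.0)
  x^k = (0.0, 0.0), subgradient = b - a^T x = 19.0
  y^{k+1} = -2.6 + 0.2*19.0 = 1.2
Dual objective at y_4 = 1.2: reduced costs (1.6, 2.0), box minimizer x = (0.0, 0.0)
g(y_4) = b*y + (c1 - a1*y)*x1 + (c2 - a2*y)*x2 = 19*1.2 + 1.6*0.0 + 2.0*0.0 = 22.8 + 0.0 + 0.0 = 22.8


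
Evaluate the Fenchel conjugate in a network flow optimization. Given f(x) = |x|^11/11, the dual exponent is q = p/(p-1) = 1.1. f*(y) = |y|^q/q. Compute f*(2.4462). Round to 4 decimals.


The conjugate exponent q satisfies 1/p + 1/q = 1.
p = 11, so q = 11/(11 - 1) = 1.1
|y|^q = 2.4462^1.1 = 2.6751
f*(2.4462) = 2.6751 / 1.1 = 2.4319


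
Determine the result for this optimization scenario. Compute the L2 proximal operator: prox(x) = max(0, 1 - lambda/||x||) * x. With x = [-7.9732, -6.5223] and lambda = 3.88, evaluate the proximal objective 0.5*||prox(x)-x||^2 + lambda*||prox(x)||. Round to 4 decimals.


Step 1: Compute ||x||.
||x|| = 10.3011
Step 2: Compute scaling factor.
scale = max(0, 1 - 3.88/10.3011) = 0.6233
Step 3: prox(x) = [-4.97, -4.0656]
||prox(x)|| = 6.4211
Step 4: Proximal objective.
0.5*||prox-x||^2 = 7.5272
lambda*||prox|| = 24.9139
Total = 32.441


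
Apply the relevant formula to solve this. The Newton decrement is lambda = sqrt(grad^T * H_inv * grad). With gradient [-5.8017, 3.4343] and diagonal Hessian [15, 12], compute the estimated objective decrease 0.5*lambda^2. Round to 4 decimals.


Step 1: H is diagonal, so H^(-1) * g = [-0.3868, 0.2862].
Step 2: g^T H^(-1) g = sum_i g_i^2 / H_ii
  = (-5.8017)^2/15 + (3.4343)^2/12
  = 2.244 + 0.9829 = 3.2268
Step 3: Objective decrease = 0.5 * g^T H^(-1) g = 1.6134


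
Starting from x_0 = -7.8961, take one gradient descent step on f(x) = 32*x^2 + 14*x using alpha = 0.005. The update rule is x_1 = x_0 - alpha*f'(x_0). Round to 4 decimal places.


We compute the gradient at x_0 and apply the update.
f'(x) = 64*x + 14
f'(-7.8961) = 64*-7.8961 + 14 = -491.3504
x_1 = -7.8961 - 0.005*-491.3504 = -5.4393


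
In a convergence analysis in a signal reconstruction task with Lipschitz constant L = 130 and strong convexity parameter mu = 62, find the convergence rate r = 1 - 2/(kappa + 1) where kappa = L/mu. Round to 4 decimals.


Step 1: Compute the condition number.
kappa = L/mu = 130/62 = 2.0968
Step 2: Compute the convergence rate.
r = 1 - 2/(kappa + 1) = 1 - 2*mu/(L + mu) = (L - mu)/(L + mu) = 68/192 = 0.3542


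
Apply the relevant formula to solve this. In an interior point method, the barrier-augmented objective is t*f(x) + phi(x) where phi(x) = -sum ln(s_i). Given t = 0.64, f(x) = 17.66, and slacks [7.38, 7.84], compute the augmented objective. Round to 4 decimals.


Step 1: Compute log-barrier.
ln values: [1.9988, 2.0592]
phi = -(1.9988 + 2.0592) = -4.058
Step 2: Compute augmented objective.
t*f(x) = 0.64*17.66 = 11.3024
Total = 11.3024 - 4.058 = 7.2444


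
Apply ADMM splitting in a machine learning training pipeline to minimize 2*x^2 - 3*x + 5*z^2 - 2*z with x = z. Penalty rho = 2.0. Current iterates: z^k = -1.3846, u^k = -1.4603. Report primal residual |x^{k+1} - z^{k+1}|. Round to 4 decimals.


ADMM iteration with rho = 2.0, z^k = -1.3846, u^k = -1.4603
Step 1: x-update.
Minimize 2*x^2 - 3*x + (2.0/2)*(x + 1.3846 - 1.4603)^2
FOC: (2*2 + 2.0)*x = 3 + 2.0*(-1.3846 + 1.4603)
x^{k+1} = 0.5252
Step 2: z-update.
Minimize 5*z^2 - 2*z + (2.0/2)*(0.5252 - z - 1.4603)^2
FOC: (2*5 + 2.0)*z = 2 + 2.0*(0.5252 - 1.4603)
z^{k+1} = 0.0108
Step 3: u-update.
u^{k+1} = -1.4603 + 0.5252 - 0.0108 = -0.9459
Step 4: Primal residual = |0.5252 - 0.0108| = 0.5144


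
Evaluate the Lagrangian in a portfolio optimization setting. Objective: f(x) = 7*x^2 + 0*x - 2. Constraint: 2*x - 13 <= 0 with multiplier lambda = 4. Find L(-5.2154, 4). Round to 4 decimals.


Step 1: Evaluate f(x).
f(-5.2154) = 7*(-5.2154)^2 + 0*(-5.2154) - 2 = 188.4028
Step 2: Evaluate g(x).
g(-5.2154) = 2*-5.2154 - 13 = -23.4308
Step 3: Compute Lagrangian.
L = 188.4028 + 4*-23.4308 = 94.6796


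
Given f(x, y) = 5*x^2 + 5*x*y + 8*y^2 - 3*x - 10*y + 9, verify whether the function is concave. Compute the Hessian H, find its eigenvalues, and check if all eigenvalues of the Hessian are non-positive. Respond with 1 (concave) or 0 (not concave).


The Hessian of f(x,y) = 5*x^2 + 5*x*y + 8*y^2 - 3*x - 10*y + 9 is:
H = [[10, 5], [5, 16]]
Trace = 10 + 16 = 26
Determinant = 10*16 - (5)^2 = 135
Discriminant = (26)^2 - 4*135 = 136.0
Eigenvalues: lambda_1 = 7.169, lambda_2 = 18.831
The function is not concave.

0


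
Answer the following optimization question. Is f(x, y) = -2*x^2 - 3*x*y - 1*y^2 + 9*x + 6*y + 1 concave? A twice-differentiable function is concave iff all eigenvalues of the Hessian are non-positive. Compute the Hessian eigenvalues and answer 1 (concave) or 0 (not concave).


The Hessian of f(x,y) = -2*x^2 - 3*x*y - 1*y^2 + 9*x + 6*y + 1 is:
H = [[-4, -3], [-3, -2]]
Trace = -4 - 2 = -6
Determinant = -4*-2 - (-3)^2 = -1
Discriminant = (-6)^2 - 4*-1 = 40.0
Eigenvalues: lambda_1 = -6.1623, lambda_2 = 0.1623
The function is not concave.

0


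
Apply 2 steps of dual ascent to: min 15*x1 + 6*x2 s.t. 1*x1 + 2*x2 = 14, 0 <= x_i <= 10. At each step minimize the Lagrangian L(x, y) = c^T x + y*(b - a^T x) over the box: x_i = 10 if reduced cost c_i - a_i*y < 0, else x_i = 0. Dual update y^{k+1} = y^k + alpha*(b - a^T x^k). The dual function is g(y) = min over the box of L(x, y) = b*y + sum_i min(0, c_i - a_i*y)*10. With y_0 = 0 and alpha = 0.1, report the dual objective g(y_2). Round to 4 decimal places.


Dual ascent for LP: min 15*x1 + 6*x2, 1*x1 + 2*x2 = 14, 0 <= x_i <= 10
Step 1: y^k = 0.0, reduced costs: (15.0, 6.0)
  x^k = (0.0, 0.0), subgradient = b - a^T x = 14.0
  y^{k+1} = 0.0 + 0.1*14.0 = 1.4
Step 2: y^k = 1.4, reduced costs: (13.6, 3.2)
  x^k = (0.0, 0.0), subgradient = b - a^T x = 14.0
  y^{k+1} = 1.4 + 0.1*14.0 = 2.8
Dual objective at y_2 = 2.8: reduced costs (12.2, 0.4), box minimizer x = (0.0, 0.0)
g(y_2) = b*y + (c1 - a1*y)*x1 + (c2 - a2*y)*x2 = 14*2.8 + 12.2*0.0 + 0.4*0.0 = 39.2 + 0.0 + 0.0 = 39.2


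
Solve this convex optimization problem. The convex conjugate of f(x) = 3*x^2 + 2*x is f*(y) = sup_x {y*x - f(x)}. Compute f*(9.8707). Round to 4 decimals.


f*(y) = sup_x {y*x - a*x^2 - b*x} = sup_x {(y-b)*x - a*x^2}
FOC: (y - b) - 2a*x = 0 => x* = (y - b)/(2a)
x* = (9.8707 - 2)/(2*3) = 1.3118
f*(9.8707) = (y-b)^2/(4a) = (9.8707 - 2)^2/(4*3)
= 61.9479/12 = 5.1623


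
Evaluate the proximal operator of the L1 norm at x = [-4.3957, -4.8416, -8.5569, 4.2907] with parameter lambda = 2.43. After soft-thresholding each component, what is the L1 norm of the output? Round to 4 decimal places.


Soft-thresholding with lambda = 2.43:
prox(-4.3957) = sign(-4.3957)*max(|-4.3957| - 2.43, 0) = -1.9657
prox(-4.8416) = sign(-4.8416)*max(|-4.8416| - 2.43, 0) = -2.4116
prox(-8.5569) = sign(-8.5569)*max(|-8.5569| - 2.43, 0) = -6.1269
prox(4.2907) = sign(4.2907)*max(|4.2907| - 2.43, 0) = 1.8607
prox(x) = [-1.9657, -2.4116, -6.1269, 1.8607]
||prox(x)||_1 = 1.9657 + 2.4116 + 6.1269 + 1.8607 = 12.3649


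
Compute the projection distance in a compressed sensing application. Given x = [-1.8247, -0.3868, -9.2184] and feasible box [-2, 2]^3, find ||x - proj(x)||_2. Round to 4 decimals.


Project each component onto [-2, 2].
clip(-1.8247) = -1.8247, clip(-0.3868) = -0.3868, clip(-9.2184) = -2.0
Projection = [-1.8247, -0.3868, -2.0]
Squared diffs: [0.0, 0.0, 52.1053]
Distance = sqrt(52.1053) = 7.2184


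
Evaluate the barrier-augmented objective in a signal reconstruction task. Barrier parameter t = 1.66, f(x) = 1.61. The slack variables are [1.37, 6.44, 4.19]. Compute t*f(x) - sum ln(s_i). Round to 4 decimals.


Step 1: Compute log-barrier.
ln values: [0.3148, 1.8625, 1.4327]
phi = -(0.3148 + 1.8625 + 1.4327) = -3.61
Step 2: Compute augmented objective.
t*f(x) = 1.66*1.61 = 2.6726
Total = 2.6726 - 3.61 = -0.9374


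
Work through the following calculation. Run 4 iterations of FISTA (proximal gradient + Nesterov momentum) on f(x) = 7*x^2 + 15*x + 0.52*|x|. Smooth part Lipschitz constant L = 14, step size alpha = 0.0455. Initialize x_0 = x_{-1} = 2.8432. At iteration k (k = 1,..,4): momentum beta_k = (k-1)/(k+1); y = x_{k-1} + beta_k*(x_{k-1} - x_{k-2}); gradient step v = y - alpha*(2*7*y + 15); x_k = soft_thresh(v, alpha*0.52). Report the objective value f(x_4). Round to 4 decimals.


FISTA on f(x) = 7*x^2 + 15*x + 0.52*|x|
L = 14, alpha = 0.0455
Iteration 1: beta = 0.0, y = 2.8432 + 0.0*(2.8432 - 2.8432) = 2.8432
  grad(y) = 54.8048, v = y - alpha*grad = 0.3496
  prox(v) = soft_thresh(0.3496, 0.0237) = 0.3259
Iteration 2: beta = 0.3333, y = 0.3259 + 0.3333*(0.3259 - 2.8432) = -0.5132
  grad(y) = 7.8156, v = y - alpha*grad = -0.8688
  prox(v) = soft_thresh(-0.8688, 0.0237) = -0.8451
Iteration 3: beta = 0.5, y = -0.8451 + 0.5*(-0.8451 - 0.3259) = -1.4306
  grad(y) = -5.029, v = y - alpha*grad = -1.2018
  prox(v) = soft_thresh(-1.2018, 0.0237) = -1.1782
Iteration 4: beta = 0.6, y = -1.1782 + 0.6*(-1.1782 + 0.8451) = -1.378
  grad(y) = -4.2918, v = y - alpha*grad = -1.1827
  prox(v) = soft_thresh(-1.1827, 0.0237) = -1.159
f(x_4) = 7*(-1.159)^2 + 15*(-1.159) + 0.52*|-1.159| = -7.3793


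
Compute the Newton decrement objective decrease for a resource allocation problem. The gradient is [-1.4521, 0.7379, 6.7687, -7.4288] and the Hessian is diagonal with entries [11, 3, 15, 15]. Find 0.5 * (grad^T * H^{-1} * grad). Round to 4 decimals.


Step 1: H is diagonal, so H^(-1) * g = [-0.132, 0.246, 0.4512, -0.4953].
Step 2: g^T H^(-1) g = sum_i g_i^2 / H_ii
  = (-1.4521)^2/11 + (0.7379)^2/3 + (6.7687)^2/15 + (-7.4288)^2/15
  = 0.1917 + 0.1815 + 3.0544 + 3.6791 = 7.1067
Step 3: Objective decrease = 0.5 * g^T H^(-1) g = 3.5533


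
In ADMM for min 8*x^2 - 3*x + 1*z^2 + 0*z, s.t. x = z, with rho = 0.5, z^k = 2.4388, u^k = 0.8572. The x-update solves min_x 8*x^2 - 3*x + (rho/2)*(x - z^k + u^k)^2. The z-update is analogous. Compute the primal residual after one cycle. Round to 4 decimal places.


ADMM iteration with rho = 0.5, z^k = 2.4388, u^k = 0.8572
Step 1: x-update.
Minimize 8*x^2 - 3*x + (0.5/2)*(x - 2.4388 + 0.8572)^2
FOC: (2*8 + 0.5)*x = 3 + 0.5*(2.4388 - 0.8572)
x^{k+1} = 0.2297
Step 2: z-update.
Minimize 1*z^2 + 0*z + (0.5/2)*(0.2297 - z + 0.8572)^2
FOC: (2*1 + 0.5)*z = 0 + 0.5*(0.2297 + 0.8572)
z^{k+1} = 0.2174
Step 3: u-update.
u^{k+1} = 0.8572 + 0.2297 - 0.2174 = 0.8696
Step 4: Primal residual = |0.2297 - 0.2174| = 0.0124


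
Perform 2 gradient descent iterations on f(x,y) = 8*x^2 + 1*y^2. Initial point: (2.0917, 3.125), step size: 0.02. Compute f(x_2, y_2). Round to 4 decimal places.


Gradient descent on f(x,y) = 8*x^2 + 1*y^2.
Starting point: (2.0917, 3.125), alpha = 0.02
Step 1: grad_x = 2*8*2.0917 = 33.4672, grad_y = 2*1*3.125 = 6.25
  x_1 = 2.0917 - 0.02*33.4672 = 1.4224
  y_1 = 3.125 - 0.02*6.25 = 3.0
Step 2: grad_x = 2*8*1.4224 = 22.7577, grad_y = 2*1*3.0 = 6.0
  x_2 = 1.4224 - 0.02*22.7577 = 0.9672
  y_2 = 3.0 - 0.02*6.0 = 2.88
f(0.9672, 2.88) = 8*0.9672^2 + 1*2.88^2 = 15.7782


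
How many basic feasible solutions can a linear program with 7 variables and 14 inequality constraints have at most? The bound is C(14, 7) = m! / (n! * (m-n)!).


Each vertex corresponds to some choice of n active constraints out of m, so the number of vertices is at most C(m, n) = m! / (n!(m-n)!).
m = 14, n = 7
Numerator: 14 * 13 * 12 * 11 * 10 * 9 * 8
Denominator: 7! = 5040
C(14, 7) = 3432


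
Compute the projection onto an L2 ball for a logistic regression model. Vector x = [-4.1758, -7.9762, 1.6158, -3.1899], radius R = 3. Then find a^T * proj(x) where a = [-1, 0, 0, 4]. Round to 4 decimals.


Step 1: Compute ||x|| (intermediates to 6 decimals).
||x|| = sqrt((-4.1758)^2 + (-7.9762)^2 + 1.6158^2 + (-3.1899)^2) = 9.687277
Step 2: Project.
Since ||x|| > R, scale = R/||x|| = 3/9.687277 = 0.309685, proj(x) = scale * x
proj(x) = [-1.293183, -2.470109, 0.500389, -0.987864]
Step 3: Dot product.
a^T * proj(x) = -1*(-1.293183) + 0*(-2.470109) + 0*0.500389 + 4*(-0.987864) = -2.6583


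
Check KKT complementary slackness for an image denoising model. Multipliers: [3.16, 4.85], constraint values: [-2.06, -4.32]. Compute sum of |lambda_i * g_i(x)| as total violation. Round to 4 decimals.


KKT complementary slackness check:
lambda_1 * g_1 = 3.16 * -2.06 = -6.5096
lambda_2 * g_2 = 4.85 * -4.32 = -20.952
Total violation = 6.5096 + 20.952 = 27.4616


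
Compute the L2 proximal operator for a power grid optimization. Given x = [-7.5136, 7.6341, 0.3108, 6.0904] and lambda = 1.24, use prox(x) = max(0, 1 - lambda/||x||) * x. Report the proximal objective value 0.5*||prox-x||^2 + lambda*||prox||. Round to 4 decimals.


Step 1: Compute ||x||.
||x|| = 12.3257
Step 2: Compute scaling factor.
scale = max(0, 1 - 1.24/12.3257) = 0.8994
Step 3: prox(x) = [-6.7577, 6.8661, 0.2795, 5.4777]
||prox(x)|| = 11.0857
Step 4: Proximal objective.
0.5*||prox-x||^2 = 0.7688
lambda*||prox|| = 13.7463
Total = 14.5151


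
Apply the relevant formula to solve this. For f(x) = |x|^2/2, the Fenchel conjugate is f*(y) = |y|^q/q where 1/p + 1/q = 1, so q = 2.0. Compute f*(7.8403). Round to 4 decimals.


The conjugate exponent q satisfies 1/p + 1/q = 1.
p = 2, so q = 2/(2 - 1) = 2.0
|y|^q = 7.8403^2.0 = 61.4703
f*(7.8403) = 61.4703 / 2.0 = 30.7352


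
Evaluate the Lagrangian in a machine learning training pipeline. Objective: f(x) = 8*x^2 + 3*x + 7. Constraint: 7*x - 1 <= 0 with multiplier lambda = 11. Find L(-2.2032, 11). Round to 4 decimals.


Step 1: Evaluate f(x).
f(-2.2032) = 8*(-2.2032)^2 + 3*(-2.2032) + 7 = 39.2231
Step 2: Evaluate g(x).
g(-2.2032) = 7*-2.2032 - 1 = -16.4224
Step 3: Compute Lagrangian.
L = 39.2231 + 11*-16.4224 = -141.4233


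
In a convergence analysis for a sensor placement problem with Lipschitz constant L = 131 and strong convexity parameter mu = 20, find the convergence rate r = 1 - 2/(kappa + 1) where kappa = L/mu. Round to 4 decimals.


Step 1: Compute the condition number.
kappa = L/mu = 131/20 = 6.55
Step 2: Compute the convergence rate.
r = 1 - 2/(kappa + 1) = 1 - 2*mu/(L + mu) = (L - mu)/(L + mu) = 111/151 = 0.7351


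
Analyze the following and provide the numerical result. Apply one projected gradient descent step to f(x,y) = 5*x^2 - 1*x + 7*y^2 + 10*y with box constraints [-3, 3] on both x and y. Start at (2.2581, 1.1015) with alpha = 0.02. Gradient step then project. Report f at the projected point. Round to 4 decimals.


Step 1: Compute gradient at (2.2581, 1.1015).
grad_x = 2*5*2.2581 - 1 = 21.581
grad_y = 2*7*1.1015 + 10 = 25.421
Step 2: Gradient step.
x_raw = 2.2581 - 0.02*21.581 = 1.8265
y_raw = 1.1015 - 0.02*25.421 = 0.5931
Step 3: Project onto [-3, 3].
x_proj = clip(1.8265) = 1.8265
y_proj = clip(0.5931) = 0.5931
Step 4: Evaluate f.
f(1.8265, 0.5931) = 23.2467


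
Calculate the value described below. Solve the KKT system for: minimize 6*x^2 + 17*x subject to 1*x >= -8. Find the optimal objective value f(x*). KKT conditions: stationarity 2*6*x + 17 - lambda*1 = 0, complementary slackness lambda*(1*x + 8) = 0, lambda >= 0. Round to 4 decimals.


Step 1: Try lambda = 0 (constraint inactive).
Stationarity: 2*6*x + 17 = 0
x* = -17/(2*6) = -17/12 = -1.4167 (rounded; the exact value -17/12 is used below)
Check constraint: 1*-1.4167 = -1.4167 >= -8 -- satisfied.
Step 2: Compute optimal value.
f(x*) = 6*(-17/12)^2 + 17*(-17/12) = -12.0417


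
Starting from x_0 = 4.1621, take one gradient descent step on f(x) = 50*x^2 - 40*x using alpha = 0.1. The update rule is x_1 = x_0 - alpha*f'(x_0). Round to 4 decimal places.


We compute the gradient at x_0 and apply the update.
f'(x) = 100*x - 40
f'(4.1621) = 100*4.1621 - 40 = 376.21
x_1 = 4.1621 - 0.1*376.21 = -33.4589


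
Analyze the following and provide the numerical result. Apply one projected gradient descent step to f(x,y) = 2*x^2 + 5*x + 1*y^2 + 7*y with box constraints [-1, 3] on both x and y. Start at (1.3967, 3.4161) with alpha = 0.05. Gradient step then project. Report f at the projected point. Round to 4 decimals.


Step 1: Compute gradient at (1.3967, 3.4161).
grad_x = 2*2*1.3967 + 5 = 10.5868
grad_y = 2*1*3.4161 + 7 = 13.8322
Step 2: Gradient step.
x_raw = 1.3967 - 0.05*10.5868 = 0.8674
y_raw = 3.4161 - 0.05*13.8322 = 2.7245
Step 3: Project onto [-1, 3].
x_proj = clip(0.8674) = 0.8674
y_proj = clip(2.7245) = 2.7245
Step 4: Evaluate f.
f(0.8674, 2.7245) = 32.3357


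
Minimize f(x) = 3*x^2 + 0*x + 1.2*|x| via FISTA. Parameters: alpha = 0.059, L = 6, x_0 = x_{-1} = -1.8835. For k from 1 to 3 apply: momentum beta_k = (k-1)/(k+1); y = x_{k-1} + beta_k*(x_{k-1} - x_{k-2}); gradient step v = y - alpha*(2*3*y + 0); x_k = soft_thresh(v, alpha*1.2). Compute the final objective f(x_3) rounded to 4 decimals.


FISTA on f(x) = 3*x^2 + 0*x + 1.2*|x|
L = 6, alpha = 0.059
Iteration 1: beta = 0.0, y = -1.8835 + 0.0*(-1.8835 + 1.8835) = -1.8835
  grad(y) = -11.301, v = y - alpha*grad = -1.2167
  prox(v) = soft_thresh(-1.2167, 0.0708) = -1.1459
Iteration 2: beta = 0.3333, y = -1.1459 + 0.3333*(-1.1459 + 1.8835) = -0.9001
  grad(y) = -5.4005, v = y - alpha*grad = -0.5815
  prox(v) = soft_thresh(-0.5815, 0.0708) = -0.5107
Iteration 3: beta = 0.5, y = -0.5107 + 0.5*(-0.5107 + 1.1459) = -0.193
  grad(y) = -1.1581, v = y - alpha*grad = -0.1247
  prox(v) = soft_thresh(-0.1247, 0.0708) = -0.0539
f(x_3) = 3*(-0.0539)^2 + 0*(-0.0539) + 1.2*|-0.0539| = 0.0734


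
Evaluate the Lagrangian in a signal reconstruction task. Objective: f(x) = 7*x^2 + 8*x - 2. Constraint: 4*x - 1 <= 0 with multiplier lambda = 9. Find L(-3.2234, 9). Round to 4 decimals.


Step 1: Evaluate f(x).
f(-3.2234) = 7*(-3.2234)^2 + 8*(-3.2234) - 2 = 44.945
Step 2: Evaluate g(x).
g(-3.2234) = 4*-3.2234 - 1 = -13.8936
Step 3: Compute Lagrangian.
L = 44.945 + 9*-13.8936 = -80.0974


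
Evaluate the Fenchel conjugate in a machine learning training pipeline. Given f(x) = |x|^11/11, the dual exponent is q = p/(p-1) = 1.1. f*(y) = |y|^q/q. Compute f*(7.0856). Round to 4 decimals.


The conjugate exponent q satisfies 1/p + 1/q = 1.
p = 11, so q = 11/(11 - 1) = 1.1
|y|^q = 7.0856^1.1 = 8.6182
f*(7.0856) = 8.6182 / 1.1 = 7.8347


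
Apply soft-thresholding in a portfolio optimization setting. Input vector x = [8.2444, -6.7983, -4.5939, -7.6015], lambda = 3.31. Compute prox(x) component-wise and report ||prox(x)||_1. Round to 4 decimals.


Soft-thresholding with lambda = 3.31:
prox(8.2444) = sign(8.2444)*max(|8.2444| - 3.31, 0) = 4.9344
prox(-6.7983) = sign(-6.7983)*max(|-6.7983| - 3.31, 0) = -3.4883
prox(-4.5939) = sign(-4.5939)*max(|-4.5939| - 3.31, 0) = -1.2839
prox(-7.6015) = sign(-7.6015)*max(|-7.6015| - 3.31, 0) = -4.2915
prox(x) = [4.9344, -3.4883, -1.2839, -4.2915]
||prox(x)||_1 = 4.9344 + 3.4883 + 1.2839 + 4.2915 = 13.9981


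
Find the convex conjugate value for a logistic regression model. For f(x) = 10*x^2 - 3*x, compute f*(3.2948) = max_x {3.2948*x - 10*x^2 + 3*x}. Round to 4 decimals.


f*(y) = sup_x {y*x - a*x^2 - b*x} = sup_x {(y-b)*x - a*x^2}
FOC: (y - b) - 2a*x = 0 => x* = (y - b)/(2a)
x* = (3.2948 + 3)/(2*10) = 0.3147
f*(3.2948) = (y-b)^2/(4a) = (3.2948 + 3)^2/(4*10)
= 39.6245/40 = 0.9906


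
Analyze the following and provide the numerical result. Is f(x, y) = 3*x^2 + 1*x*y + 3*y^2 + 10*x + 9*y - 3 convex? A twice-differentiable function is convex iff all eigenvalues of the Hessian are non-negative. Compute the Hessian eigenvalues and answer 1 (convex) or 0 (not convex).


The Hessian of f(x,y) = 3*x^2 + 1*x*y + 3*y^2 + 10*x + 9*y - 3 is:
H = [[6, 1], [1, 6]]
Trace = 6 + 6 = 12
Determinant = 6*6 - (1)^2 = 35
Discriminant = (12)^2 - 4*35 = 4.0
Eigenvalues: lambda_1 = 5.0, lambda_2 = 7.0
The function is convex.

1


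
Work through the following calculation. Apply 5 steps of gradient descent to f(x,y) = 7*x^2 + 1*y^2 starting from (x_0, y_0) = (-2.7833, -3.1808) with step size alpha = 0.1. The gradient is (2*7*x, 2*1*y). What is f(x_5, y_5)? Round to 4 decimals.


Gradient descent on f(x,y) = 7*x^2 + 1*y^2.
Starting point: (-2.7833, -3.1808), alpha = 0.1
Step 1: grad_x = 2*7*-2.7833 = -38.9662, grad_y = 2*1*-3.1808 = -6.3616
  x_1 = -2.7833 - 0.1*-38.9662 = 1.1133
  y_1 = -3.1808 - 0.1*-6.3616 = -2.5446
Step 2: grad_x = 2*7*1.1133 = 15.5865, grad_y = 2*1*-2.5446 = -5.0893
  x_2 = 1.1133 - 0.1*15.5865 = -0.4453
  y_2 = -2.5446 - 0.1*-5.0893 = -2.0357
Step 3: grad_x = 2*7*-0.4453 = -6.2346, grad_y = 2*1*-2.0357 = -4.0714
  x_3 = -0.4453 - 0.1*-6.2346 = 0.1781
  y_3 = -2.0357 - 0.1*-4.0714 = -1.6286
Step 4: grad_x = 2*7*0.1781 = 2.4938, grad_y = 2*1*-1.6286 = -3.2571
  x_4 = 0.1781 - 0.1*2.4938 = -0.0713
  y_4 = -1.6286 - 0.1*-3.2571 = -1.3029
Step 5: grad_x = 2*7*-0.0713 = -0.9975, grad_y = 2*1*-1.3029 = -2.6057
  x_5 = -0.0713 - 0.1*-0.9975 = 0.0285
  y_5 = -1.3029 - 0.1*-2.6057 = -1.0423
f(0.0285, -1.0423) = 7*0.0285^2 + 1*(-1.0423)^2 = 1.092
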